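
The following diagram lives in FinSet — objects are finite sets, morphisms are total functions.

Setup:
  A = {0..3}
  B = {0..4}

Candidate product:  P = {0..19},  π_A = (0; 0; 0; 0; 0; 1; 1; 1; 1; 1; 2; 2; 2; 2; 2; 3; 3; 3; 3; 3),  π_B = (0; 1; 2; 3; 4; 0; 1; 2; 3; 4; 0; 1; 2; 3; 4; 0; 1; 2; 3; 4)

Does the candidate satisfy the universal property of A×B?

Answer: VALID PRODUCT

Trace:
|A|·|B| = 4·5 = 20;  |P| = 20
Check the pairing map k ↦ (π_A(k), π_B(k)):
  0 : (0,0)
  1 : (0,1)
  2 : (0,2)
  3 : (0,3)
  4 : (0,4)
  5 : (1,0)
  6 : (1,1)
  7 : (1,2)
  8 : (1,3)
  9 : (1,4)
  10 : (2,0)
  11 : (2,1)
  12 : (2,2)
  13 : (2,3)
  14 : (2,4)
  15 : (3,0)
  16 : (3,1)
  17 : (3,2)
  18 : (3,3)
  19 : (3,4)
distinct pairs in image: 20 / 20 needed
  → bijection onto A×B; projections well-typed.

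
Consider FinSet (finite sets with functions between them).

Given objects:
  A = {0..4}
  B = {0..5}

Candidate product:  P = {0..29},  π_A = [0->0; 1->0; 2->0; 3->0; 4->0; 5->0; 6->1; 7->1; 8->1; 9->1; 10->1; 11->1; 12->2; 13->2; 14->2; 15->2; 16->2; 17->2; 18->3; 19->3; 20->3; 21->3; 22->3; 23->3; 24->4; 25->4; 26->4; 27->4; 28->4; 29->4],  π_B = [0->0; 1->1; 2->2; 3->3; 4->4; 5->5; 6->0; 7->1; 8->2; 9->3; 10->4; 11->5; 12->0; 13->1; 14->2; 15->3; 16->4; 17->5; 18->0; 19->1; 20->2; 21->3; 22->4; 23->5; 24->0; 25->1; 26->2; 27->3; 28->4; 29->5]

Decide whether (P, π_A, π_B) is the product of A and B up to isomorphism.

|A|·|B| = 5·6 = 30;  |P| = 30
Check the pairing map k ↦ (π_A(k), π_B(k)):
  0 -> (0,0)
  1 -> (0,1)
  2 -> (0,2)
  3 -> (0,3)
  4 -> (0,4)
  5 -> (0,5)
  6 -> (1,0)
  7 -> (1,1)
  8 -> (1,2)
  9 -> (1,3)
  10 -> (1,4)
  11 -> (1,5)
  12 -> (2,0)
  13 -> (2,1)
  14 -> (2,2)
  15 -> (2,3)
  16 -> (2,4)
  17 -> (2,5)
  18 -> (3,0)
  19 -> (3,1)
  20 -> (3,2)
  21 -> (3,3)
  22 -> (3,4)
  23 -> (3,5)
  24 -> (4,0)
  25 -> (4,1)
  26 -> (4,2)
  27 -> (4,3)
  28 -> (4,4)
  29 -> (4,5)
distinct pairs in image: 30 / 30 needed
  → bijection onto A×B; projections well-typed.

Answer: VALID PRODUCT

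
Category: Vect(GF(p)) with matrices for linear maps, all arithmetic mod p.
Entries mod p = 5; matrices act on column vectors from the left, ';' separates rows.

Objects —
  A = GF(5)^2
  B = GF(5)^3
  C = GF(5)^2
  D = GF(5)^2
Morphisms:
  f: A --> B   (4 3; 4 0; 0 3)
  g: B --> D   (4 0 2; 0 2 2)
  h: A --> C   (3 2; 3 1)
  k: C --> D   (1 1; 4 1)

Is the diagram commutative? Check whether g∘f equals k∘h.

1) trace f;g:
  e0=[1,0] f-->[4,4,0] g-->[1,3]
  e1=[0,1] f-->[3,0,3] g-->[3,1]
  composite₁ = (1 3; 3 1)
2) trace h;k:
  e0=[1,0] h-->[3,3] k-->[1,0]
  e1=[0,1] h-->[2,1] k-->[3,4]
  composite₂ = (1 3; 0 4)
Equal? differ; not commutative

Answer: DOES NOT COMMUTE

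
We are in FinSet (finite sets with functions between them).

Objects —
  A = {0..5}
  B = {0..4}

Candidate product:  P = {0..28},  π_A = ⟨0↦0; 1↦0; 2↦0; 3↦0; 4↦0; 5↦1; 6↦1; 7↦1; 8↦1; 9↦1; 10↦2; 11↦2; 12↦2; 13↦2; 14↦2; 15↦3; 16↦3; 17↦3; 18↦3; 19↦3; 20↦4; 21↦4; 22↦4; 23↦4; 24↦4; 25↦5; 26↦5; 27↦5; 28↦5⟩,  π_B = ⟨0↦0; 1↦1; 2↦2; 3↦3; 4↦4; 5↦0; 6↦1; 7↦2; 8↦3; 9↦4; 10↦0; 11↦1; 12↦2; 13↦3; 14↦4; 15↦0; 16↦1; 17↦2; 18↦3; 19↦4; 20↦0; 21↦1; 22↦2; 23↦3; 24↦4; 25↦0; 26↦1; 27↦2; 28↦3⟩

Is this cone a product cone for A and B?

Answer: NOT A VALID PRODUCT — |P|=29 ≠ |A|·|B|=30

Derivation:
|A|·|B| = 6·5 = 30;  |P| = 29
  → cardinalities differ; no bijection possible.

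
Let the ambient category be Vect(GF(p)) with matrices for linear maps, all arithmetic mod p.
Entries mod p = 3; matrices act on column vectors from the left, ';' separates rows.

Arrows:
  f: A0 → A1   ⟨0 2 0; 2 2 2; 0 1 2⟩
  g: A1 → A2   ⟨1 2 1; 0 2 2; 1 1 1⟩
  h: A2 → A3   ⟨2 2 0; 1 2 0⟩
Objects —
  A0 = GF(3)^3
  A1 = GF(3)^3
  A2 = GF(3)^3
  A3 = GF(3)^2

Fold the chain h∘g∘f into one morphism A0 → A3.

Answer: ⟨1 2 1; 0 1 1⟩

Trace:
  e0=(1,0,0) f→(0,2,0) g→(1,1,2) h→(1,0)
  e1=(0,1,0) f→(2,2,1) g→(1,0,2) h→(2,1)
  e2=(0,0,1) f→(0,2,2) g→(0,2,1) h→(1,1)
composite: ⟨1 2 1; 0 1 1⟩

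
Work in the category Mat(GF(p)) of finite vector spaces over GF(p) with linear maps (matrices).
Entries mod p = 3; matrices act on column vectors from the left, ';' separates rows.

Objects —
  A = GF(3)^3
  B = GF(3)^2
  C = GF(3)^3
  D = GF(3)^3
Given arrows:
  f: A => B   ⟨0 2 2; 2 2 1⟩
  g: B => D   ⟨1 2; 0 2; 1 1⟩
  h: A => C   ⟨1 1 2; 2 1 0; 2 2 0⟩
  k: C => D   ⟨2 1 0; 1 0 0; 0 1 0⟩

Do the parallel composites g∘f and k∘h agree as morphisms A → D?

Answer: COMMUTES

Work:
Path 1 = f;g:
  e0=⟨1,0,0⟩ f=>⟨0,2⟩ g=>⟨1,1,2⟩
  e1=⟨0,1,0⟩ f=>⟨2,2⟩ g=>⟨0,1,1⟩
  e2=⟨0,0,1⟩ f=>⟨2,1⟩ g=>⟨1,2,0⟩
  ⟦path⟧₁ = ⟨1 0 1; 1 1 2; 2 1 0⟩
Path 2 = h;k:
  e0=⟨1,0,0⟩ h=>⟨1,2,2⟩ k=>⟨1,1,2⟩
  e1=⟨0,1,0⟩ h=>⟨1,1,2⟩ k=>⟨0,1,1⟩
  e2=⟨0,0,1⟩ h=>⟨2,0,0⟩ k=>⟨1,2,0⟩
  ⟦path⟧₂ = ⟨1 0 1; 1 1 2; 2 1 0⟩
Equal? equal; square commutes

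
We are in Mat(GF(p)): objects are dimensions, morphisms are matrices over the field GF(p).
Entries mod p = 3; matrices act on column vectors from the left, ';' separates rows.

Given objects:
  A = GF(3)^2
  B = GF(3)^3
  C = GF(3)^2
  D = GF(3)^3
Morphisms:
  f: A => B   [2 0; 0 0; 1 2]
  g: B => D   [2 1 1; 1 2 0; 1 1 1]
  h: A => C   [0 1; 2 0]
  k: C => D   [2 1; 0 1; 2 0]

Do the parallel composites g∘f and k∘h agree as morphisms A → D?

Path 1 = f;g:
  e0=(1,0) f=>(2,0,1) g=>(2,2,0)
  e1=(0,1) f=>(0,0,2) g=>(2,0,2)
  result₁ = [2 2; 2 0; 0 2]
Path 2 = h;k:
  e0=(1,0) h=>(0,2) k=>(2,2,0)
  e1=(0,1) h=>(1,0) k=>(2,0,2)
  result₂ = [2 2; 2 0; 0 2]
Equal? YES — commutes

Answer: COMMUTES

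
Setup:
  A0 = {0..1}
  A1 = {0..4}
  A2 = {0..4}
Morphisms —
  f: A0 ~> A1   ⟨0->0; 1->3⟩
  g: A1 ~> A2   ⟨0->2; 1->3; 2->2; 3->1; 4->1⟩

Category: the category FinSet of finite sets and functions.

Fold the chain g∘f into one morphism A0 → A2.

Answer: ⟨0->2; 1->1⟩

Trace:
  0 f~>0 g~>2
  1 f~>3 g~>1
⟦path⟧: ⟨0->2; 1->1⟩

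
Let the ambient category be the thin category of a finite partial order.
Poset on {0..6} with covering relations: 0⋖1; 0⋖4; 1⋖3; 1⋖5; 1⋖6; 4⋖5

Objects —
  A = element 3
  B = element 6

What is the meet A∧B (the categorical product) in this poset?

Answer: A∧B = 1

Trace:
Lower bounds of A=3 and B=6: {0,1}
  0 ⊑ 1
  1 ⊑ 1
glb = 1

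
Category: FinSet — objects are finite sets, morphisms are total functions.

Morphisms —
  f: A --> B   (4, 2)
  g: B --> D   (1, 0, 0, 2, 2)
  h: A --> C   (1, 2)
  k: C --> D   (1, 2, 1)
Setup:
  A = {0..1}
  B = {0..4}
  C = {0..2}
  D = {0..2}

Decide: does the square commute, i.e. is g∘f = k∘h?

1) trace f;g:
  0 f-->4 g-->2
  1 f-->2 g-->0
  result₁ = (2, 0)
2) trace h;k:
  0 h-->1 k-->2
  1 h-->2 k-->1
  result₂ = (2, 1)
Equal? differ; not commutative

Answer: DOES NOT COMMUTE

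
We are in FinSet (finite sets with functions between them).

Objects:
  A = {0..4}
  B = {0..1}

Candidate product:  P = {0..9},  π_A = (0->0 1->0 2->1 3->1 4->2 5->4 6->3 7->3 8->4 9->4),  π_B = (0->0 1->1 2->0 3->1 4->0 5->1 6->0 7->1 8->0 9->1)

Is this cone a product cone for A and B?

|A|·|B| = 5·2 = 10;  |P| = 10
Check the pairing map k ↦ (π_A(k), π_B(k)):
  0 -> (0,0)
  1 -> (0,1)
  2 -> (1,0)
  3 -> (1,1)
  4 -> (2,0)
  5 -> (4,1)
  6 -> (3,0)
  7 -> (3,1)
  8 -> (4,0)
  9 -> (4,1)  ✗ repeats pair of k=5
distinct pairs in image: 9 / 10 needed
  → (4,1) hit at k=5 and k=9

Answer: NOT A VALID PRODUCT — duplicate pair at indices 9,5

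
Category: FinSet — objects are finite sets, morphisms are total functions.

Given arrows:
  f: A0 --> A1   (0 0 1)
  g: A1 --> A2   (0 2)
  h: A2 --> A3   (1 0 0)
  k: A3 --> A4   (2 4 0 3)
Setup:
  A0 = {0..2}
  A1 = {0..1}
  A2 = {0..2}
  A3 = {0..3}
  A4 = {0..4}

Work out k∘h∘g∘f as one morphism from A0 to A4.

Answer: (4 4 2)

Work:
  0 f-->0 g-->0 h-->1 k-->4
  1 f-->0 g-->0 h-->1 k-->4
  2 f-->1 g-->2 h-->0 k-->2
composite: (4 4 2)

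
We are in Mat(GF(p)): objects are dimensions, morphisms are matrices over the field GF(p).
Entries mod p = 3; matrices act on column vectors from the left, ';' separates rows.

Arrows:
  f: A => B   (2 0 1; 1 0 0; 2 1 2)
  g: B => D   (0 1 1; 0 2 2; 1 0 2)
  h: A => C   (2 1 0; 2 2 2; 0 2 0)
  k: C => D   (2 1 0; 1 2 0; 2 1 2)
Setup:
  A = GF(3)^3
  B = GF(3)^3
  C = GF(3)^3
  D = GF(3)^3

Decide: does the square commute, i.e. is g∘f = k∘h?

1) trace f;g:
  e0=(1,0,0) f=>(2,1,2) g=>(0,0,0)
  e1=(0,1,0) f=>(0,0,1) g=>(1,2,2)
  e2=(0,0,1) f=>(1,0,2) g=>(2,1,2)
  result₁ = (0 1 2; 0 2 1; 0 2 2)
2) trace h;k:
  e0=(1,0,0) h=>(2,2,0) k=>(0,0,0)
  e1=(0,1,0) h=>(1,2,2) k=>(1,2,2)
  e2=(0,0,1) h=>(0,2,0) k=>(2,1,2)
  result₂ = (0 1 2; 0 2 1; 0 2 2)
Equal? YES — commutes

Answer: COMMUTES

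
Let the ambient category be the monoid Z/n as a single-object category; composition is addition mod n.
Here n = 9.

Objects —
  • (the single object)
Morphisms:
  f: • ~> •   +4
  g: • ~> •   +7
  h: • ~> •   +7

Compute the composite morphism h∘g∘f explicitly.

Answer: +0

Trace:
  0 +4≡4 +7≡2 +7≡0  (mod 9)
⟦path⟧: +0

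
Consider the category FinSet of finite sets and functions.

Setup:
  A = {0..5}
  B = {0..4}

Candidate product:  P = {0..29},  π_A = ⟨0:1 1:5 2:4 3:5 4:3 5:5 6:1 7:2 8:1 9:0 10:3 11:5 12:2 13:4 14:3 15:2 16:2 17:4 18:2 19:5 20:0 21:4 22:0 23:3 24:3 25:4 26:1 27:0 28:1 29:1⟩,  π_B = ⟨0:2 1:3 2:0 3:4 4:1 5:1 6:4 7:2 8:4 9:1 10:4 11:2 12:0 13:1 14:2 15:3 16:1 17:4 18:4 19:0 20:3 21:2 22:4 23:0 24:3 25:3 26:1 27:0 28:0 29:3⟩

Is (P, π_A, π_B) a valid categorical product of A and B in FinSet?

Answer: NOT A VALID PRODUCT — duplicate pair at indices 8,6

Derivation:
|A|·|B| = 6·5 = 30;  |P| = 30
Check the pairing map k ↦ (π_A(k), π_B(k)):
  0 : (1,2)
  1 : (5,3)
  2 : (4,0)
  3 : (5,4)
  4 : (3,1)
  5 : (5,1)
  6 : (1,4)
  7 : (2,2)
  8 : (1,4)  ✗ repeats pair of k=6
  9 : (0,1)
  10 : (3,4)
  11 : (5,2)
  12 : (2,0)
  13 : (4,1)
  14 : (3,2)
  15 : (2,3)
  16 : (2,1)
  17 : (4,4)
  18 : (2,4)
  19 : (5,0)
  20 : (0,3)
  21 : (4,2)
  22 : (0,4)
  23 : (3,0)
  24 : (3,3)
  25 : (4,3)
  26 : (1,1)
  27 : (0,0)
  28 : (1,0)
  29 : (1,3)
distinct pairs in image: 29 / 30 needed
  → (1,4) hit at k=6 and k=8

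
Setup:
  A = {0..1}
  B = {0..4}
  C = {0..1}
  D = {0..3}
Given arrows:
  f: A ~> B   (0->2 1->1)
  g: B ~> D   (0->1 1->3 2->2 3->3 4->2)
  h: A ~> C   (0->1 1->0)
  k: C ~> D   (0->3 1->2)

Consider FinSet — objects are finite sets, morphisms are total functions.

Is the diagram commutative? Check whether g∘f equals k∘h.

Answer: COMMUTES

Trace:
1) trace f;g:
  0 f~>2 g~>2
  1 f~>1 g~>3
  ⟦path⟧₁ = (0->2 1->3)
2) trace h;k:
  0 h~>1 k~>2
  1 h~>0 k~>3
  ⟦path⟧₂ = (0->2 1->3)
Equal? equal; square commutes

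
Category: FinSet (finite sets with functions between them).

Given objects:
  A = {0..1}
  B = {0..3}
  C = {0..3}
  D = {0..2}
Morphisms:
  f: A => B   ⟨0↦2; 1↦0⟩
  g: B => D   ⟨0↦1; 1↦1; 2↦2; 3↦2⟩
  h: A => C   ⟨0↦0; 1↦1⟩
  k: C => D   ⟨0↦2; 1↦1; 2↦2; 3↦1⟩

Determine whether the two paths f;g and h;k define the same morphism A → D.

Answer: COMMUTES

Trace:
Path 1 = f;g:
  0 f=>2 g=>2
  1 f=>0 g=>1
  composite₁ = ⟨0↦2; 1↦1⟩
Path 2 = h;k:
  0 h=>0 k=>2
  1 h=>1 k=>1
  composite₂ = ⟨0↦2; 1↦1⟩
Equal? YES — commutes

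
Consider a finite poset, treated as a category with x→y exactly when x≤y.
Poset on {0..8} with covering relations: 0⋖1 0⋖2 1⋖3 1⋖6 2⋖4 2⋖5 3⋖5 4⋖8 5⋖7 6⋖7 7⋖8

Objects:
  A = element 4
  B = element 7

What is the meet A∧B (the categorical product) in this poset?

Answer: A∧B = 2

Derivation:
Lower bounds of A=4 and B=7: {0,2}
  0 ⊑ 2
  2 ⊑ 2
glb = 2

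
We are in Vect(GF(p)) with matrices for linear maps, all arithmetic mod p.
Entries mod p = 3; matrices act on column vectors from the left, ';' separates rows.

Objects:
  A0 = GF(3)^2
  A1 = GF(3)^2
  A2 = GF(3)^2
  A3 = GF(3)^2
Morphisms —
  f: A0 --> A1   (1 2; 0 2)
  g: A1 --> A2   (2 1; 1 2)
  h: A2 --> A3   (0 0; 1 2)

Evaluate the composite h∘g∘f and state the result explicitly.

  e0=⟨1,0⟩ f-->⟨1,0⟩ g-->⟨2,1⟩ h-->⟨0,1⟩
  e1=⟨0,1⟩ f-->⟨2,2⟩ g-->⟨0,0⟩ h-->⟨0,0⟩
composite: (0 0; 1 0)

Answer: (0 0; 1 0)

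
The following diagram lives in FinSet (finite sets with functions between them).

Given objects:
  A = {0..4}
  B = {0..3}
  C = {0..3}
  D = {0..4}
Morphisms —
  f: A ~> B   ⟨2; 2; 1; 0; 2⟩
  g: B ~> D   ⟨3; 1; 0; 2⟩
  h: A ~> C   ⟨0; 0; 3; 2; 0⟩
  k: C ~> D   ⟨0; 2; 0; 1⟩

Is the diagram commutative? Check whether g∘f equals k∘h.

Answer: DOES NOT COMMUTE

Trace:
1) trace f;g:
  0 f~>2 g~>0
  1 f~>2 g~>0
  2 f~>1 g~>1
  3 f~>0 g~>3
  4 f~>2 g~>0
  composite₁ = ⟨0; 0; 1; 3; 0⟩
2) trace h;k:
  0 h~>0 k~>0
  1 h~>0 k~>0
  2 h~>3 k~>1
  3 h~>2 k~>0
  4 h~>0 k~>0
  composite₂ = ⟨0; 0; 1; 0; 0⟩
Equal? differ; not commutative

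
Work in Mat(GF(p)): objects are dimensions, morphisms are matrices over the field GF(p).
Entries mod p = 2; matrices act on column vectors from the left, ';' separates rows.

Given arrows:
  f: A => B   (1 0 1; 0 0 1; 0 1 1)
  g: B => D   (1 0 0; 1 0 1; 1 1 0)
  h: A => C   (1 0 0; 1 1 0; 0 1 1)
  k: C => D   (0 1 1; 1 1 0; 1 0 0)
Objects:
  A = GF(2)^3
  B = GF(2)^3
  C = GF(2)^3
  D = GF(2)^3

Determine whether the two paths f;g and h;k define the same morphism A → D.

Path 1 = f;g:
  e0=(1,0,0) f=>(1,0,0) g=>(1,1,1)
  e1=(0,1,0) f=>(0,0,1) g=>(0,1,0)
  e2=(0,0,1) f=>(1,1,1) g=>(1,0,0)
  result₁ = (1 0 1; 1 1 0; 1 0 0)
Path 2 = h;k:
  e0=(1,0,0) h=>(1,1,0) k=>(1,0,1)
  e1=(0,1,0) h=>(0,1,1) k=>(0,1,0)
  e2=(0,0,1) h=>(0,0,1) k=>(1,0,0)
  result₂ = (1 0 1; 0 1 0; 1 0 0)
Equal? NO — does not commute

Answer: DOES NOT COMMUTE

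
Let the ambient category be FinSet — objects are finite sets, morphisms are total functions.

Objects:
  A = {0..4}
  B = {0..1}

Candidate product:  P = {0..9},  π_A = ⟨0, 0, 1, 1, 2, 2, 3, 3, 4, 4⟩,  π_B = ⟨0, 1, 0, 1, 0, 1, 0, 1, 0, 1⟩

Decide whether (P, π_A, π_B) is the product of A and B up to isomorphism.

Answer: VALID PRODUCT

Work:
|A|·|B| = 5·2 = 10;  |P| = 10
Check the pairing map k ↦ (π_A(k), π_B(k)):
  0 : (0,0)
  1 : (0,1)
  2 : (1,0)
  3 : (1,1)
  4 : (2,0)
  5 : (2,1)
  6 : (3,0)
  7 : (3,1)
  8 : (4,0)
  9 : (4,1)
distinct pairs in image: 10 / 10 needed
  → bijection onto A×B; projections well-typed.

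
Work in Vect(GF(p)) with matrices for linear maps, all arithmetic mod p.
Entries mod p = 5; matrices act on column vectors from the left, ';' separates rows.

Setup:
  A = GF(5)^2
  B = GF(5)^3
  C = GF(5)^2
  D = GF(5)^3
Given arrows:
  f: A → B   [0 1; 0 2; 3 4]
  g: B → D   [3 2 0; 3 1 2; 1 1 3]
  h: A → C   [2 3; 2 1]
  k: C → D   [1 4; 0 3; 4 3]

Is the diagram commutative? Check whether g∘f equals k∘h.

Answer: COMMUTES

Work:
Path 1 = f;g:
  e0=⟨1,0⟩ f→⟨0,0,3⟩ g→⟨0,1,4⟩
  e1=⟨0,1⟩ f→⟨1,2,4⟩ g→⟨2,3,0⟩
  result₁ = [0 2; 1 3; 4 0]
Path 2 = h;k:
  e0=⟨1,0⟩ h→⟨2,2⟩ k→⟨0,1,4⟩
  e1=⟨0,1⟩ h→⟨3,1⟩ k→⟨2,3,0⟩
  result₂ = [0 2; 1 3; 4 0]
Equal? YES — commutes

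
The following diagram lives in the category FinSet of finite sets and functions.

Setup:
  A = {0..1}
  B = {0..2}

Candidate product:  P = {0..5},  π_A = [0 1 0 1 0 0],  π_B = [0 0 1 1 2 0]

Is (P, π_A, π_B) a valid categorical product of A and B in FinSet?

|A|·|B| = 2·3 = 6;  |P| = 6
Check the pairing map k ↦ (π_A(k), π_B(k)):
  0 : (0,0)
  1 : (1,0)
  2 : (0,1)
  3 : (1,1)
  4 : (0,2)
  5 : (0,0)  ✗ repeats pair of k=0
distinct pairs in image: 5 / 6 needed
  → (0,0) hit at k=0 and k=5

Answer: NOT A VALID PRODUCT — duplicate pair at indices 0,5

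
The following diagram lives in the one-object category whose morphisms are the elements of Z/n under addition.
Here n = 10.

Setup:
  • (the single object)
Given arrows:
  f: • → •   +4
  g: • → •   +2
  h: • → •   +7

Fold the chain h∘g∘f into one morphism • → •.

  0 +4≡4 +2≡6 +7≡3  (mod 10)
result: +3

Answer: +3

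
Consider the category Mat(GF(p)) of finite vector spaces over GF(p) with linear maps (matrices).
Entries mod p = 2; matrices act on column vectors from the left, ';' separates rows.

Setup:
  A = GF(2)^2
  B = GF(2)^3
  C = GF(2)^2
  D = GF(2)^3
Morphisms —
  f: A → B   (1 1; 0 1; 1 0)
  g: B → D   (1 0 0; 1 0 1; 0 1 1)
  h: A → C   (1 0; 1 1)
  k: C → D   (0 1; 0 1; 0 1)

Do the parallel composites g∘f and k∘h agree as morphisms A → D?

Answer: DOES NOT COMMUTE

Work:
Along f;g (path 1):
  e0=⟨1,0⟩ f→⟨1,0,1⟩ g→⟨1,0,1⟩
  e1=⟨0,1⟩ f→⟨1,1,0⟩ g→⟨1,1,1⟩
  ⟦path⟧₁ = (1 1; 0 1; 1 1)
Along h;k (path 2):
  e0=⟨1,0⟩ h→⟨1,1⟩ k→⟨1,1,1⟩
  e1=⟨0,1⟩ h→⟨0,1⟩ k→⟨1,1,1⟩
  ⟦path⟧₂ = (1 1; 1 1; 1 1)
Equal? distinct morphisms ✗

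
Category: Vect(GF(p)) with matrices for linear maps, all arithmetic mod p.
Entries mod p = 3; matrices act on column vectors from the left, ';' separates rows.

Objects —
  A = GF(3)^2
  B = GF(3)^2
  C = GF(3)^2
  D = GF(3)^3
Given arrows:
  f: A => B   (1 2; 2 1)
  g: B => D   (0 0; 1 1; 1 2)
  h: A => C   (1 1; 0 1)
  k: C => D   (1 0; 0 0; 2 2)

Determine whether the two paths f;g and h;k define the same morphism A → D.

1) trace f;g:
  e0=(1,0) f=>(1,2) g=>(0,0,2)
  e1=(0,1) f=>(2,1) g=>(0,0,1)
  ⟦path⟧₁ = (0 0; 0 0; 2 1)
2) trace h;k:
  e0=(1,0) h=>(1,0) k=>(1,0,2)
  e1=(0,1) h=>(1,1) k=>(1,0,1)
  ⟦path⟧₂ = (1 1; 0 0; 2 1)
Equal? differ; not commutative

Answer: DOES NOT COMMUTE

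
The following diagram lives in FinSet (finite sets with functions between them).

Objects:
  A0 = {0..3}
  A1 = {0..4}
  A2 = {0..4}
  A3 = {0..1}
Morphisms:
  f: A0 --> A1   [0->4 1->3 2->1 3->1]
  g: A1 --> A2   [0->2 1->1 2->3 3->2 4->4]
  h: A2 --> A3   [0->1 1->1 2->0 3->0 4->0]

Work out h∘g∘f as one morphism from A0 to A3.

  0 f-->4 g-->4 h-->0
  1 f-->3 g-->2 h-->0
  2 f-->1 g-->1 h-->1
  3 f-->1 g-->1 h-->1
result: [0->0 1->0 2->1 3->1]

Answer: [0->0 1->0 2->1 3->1]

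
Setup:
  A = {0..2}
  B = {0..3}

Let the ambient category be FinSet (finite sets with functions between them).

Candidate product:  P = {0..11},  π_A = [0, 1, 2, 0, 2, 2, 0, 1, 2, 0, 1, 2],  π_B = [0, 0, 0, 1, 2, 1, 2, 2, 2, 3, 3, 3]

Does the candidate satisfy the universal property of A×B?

|A|·|B| = 3·4 = 12;  |P| = 12
Check the pairing map k ↦ (π_A(k), π_B(k)):
  0 : (0,0)
  1 : (1,0)
  2 : (2,0)
  3 : (0,1)
  4 : (2,2)
  5 : (2,1)
  6 : (0,2)
  7 : (1,2)
  8 : (2,2)  ✗ repeats pair of k=4
  9 : (0,3)
  10 : (1,3)
  11 : (2,3)
distinct pairs in image: 11 / 12 needed
  → (2,2) hit at k=4 and k=8

Answer: NOT A VALID PRODUCT — duplicate pair at indices 8,4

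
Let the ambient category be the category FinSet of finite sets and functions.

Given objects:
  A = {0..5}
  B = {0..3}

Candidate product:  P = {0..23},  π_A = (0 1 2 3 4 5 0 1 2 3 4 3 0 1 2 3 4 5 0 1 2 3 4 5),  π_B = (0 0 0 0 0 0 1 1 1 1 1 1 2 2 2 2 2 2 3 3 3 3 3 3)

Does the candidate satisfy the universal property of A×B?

|A|·|B| = 6·4 = 24;  |P| = 24
Check the pairing map k ↦ (π_A(k), π_B(k)):
  0 : (0,0)
  1 : (1,0)
  2 : (2,0)
  3 : (3,0)
  4 : (4,0)
  5 : (5,0)
  6 : (0,1)
  7 : (1,1)
  8 : (2,1)
  9 : (3,1)
  10 : (4,1)
  11 : (3,1)  ✗ repeats pair of k=9
  12 : (0,2)
  13 : (1,2)
  14 : (2,2)
  15 : (3,2)
  16 : (4,2)
  17 : (5,2)
  18 : (0,3)
  19 : (1,3)
  20 : (2,3)
  21 : (3,3)
  22 : (4,3)
  23 : (5,3)
distinct pairs in image: 23 / 24 needed
  → (3,1) hit at k=9 and k=11

Answer: NOT A VALID PRODUCT — duplicate pair at indices 9,11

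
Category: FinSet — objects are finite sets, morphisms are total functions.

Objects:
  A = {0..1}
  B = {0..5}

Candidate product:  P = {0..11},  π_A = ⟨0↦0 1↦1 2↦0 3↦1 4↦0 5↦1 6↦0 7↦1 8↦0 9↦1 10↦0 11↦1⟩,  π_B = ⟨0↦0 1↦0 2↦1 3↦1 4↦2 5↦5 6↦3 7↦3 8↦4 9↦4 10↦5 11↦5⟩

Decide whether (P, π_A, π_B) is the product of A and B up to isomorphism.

|A|·|B| = 2·6 = 12;  |P| = 12
Check the pairing map k ↦ (π_A(k), π_B(k)):
  0 ↦ (0,0)
  1 ↦ (1,0)
  2 ↦ (0,1)
  3 ↦ (1,1)
  4 ↦ (0,2)
  5 ↦ (1,5)
  6 ↦ (0,3)
  7 ↦ (1,3)
  8 ↦ (0,4)
  9 ↦ (1,4)
  10 ↦ (0,5)
  11 ↦ (1,5)  ✗ repeats pair of k=5
distinct pairs in image: 11 / 12 needed
  → (1,5) hit at k=5 and k=11

Answer: NOT A VALID PRODUCT — duplicate pair at indices 11,5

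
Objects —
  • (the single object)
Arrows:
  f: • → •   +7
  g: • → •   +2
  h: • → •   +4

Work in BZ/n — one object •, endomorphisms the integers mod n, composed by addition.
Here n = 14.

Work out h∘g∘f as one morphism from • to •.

Answer: +13

Trace:
  0 +7≡7 +2≡9 +4≡13  (mod 14)
result: +13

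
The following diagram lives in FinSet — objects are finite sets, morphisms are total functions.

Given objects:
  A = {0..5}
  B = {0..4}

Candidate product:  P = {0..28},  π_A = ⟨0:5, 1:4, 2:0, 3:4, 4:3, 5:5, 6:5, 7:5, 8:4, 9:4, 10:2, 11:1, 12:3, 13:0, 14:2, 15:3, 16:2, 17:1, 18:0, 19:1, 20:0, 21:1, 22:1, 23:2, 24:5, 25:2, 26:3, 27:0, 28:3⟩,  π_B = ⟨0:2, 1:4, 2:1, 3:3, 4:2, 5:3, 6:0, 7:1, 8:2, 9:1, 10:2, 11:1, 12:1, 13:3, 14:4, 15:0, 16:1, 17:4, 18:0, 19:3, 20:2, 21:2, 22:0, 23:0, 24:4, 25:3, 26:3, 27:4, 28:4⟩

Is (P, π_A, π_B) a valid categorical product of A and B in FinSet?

|A|·|B| = 6·5 = 30;  |P| = 29
  → cardinalities differ; no bijection possible.

Answer: NOT A VALID PRODUCT — |P|=29 ≠ |A|·|B|=30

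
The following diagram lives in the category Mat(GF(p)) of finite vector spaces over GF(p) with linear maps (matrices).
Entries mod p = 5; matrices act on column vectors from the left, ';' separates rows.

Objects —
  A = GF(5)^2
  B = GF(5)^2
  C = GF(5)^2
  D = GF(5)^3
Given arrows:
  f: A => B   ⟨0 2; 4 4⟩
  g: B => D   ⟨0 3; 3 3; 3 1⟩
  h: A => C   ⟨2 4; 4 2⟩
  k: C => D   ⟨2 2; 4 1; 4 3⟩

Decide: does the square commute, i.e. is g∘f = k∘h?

Answer: DOES NOT COMMUTE

Work:
1) trace f;g:
  e0=[1,0] f=>[0,4] g=>[2,2,4]
  e1=[0,1] f=>[2,4] g=>[2,3,0]
  composite₁ = ⟨2 2; 2 3; 4 0⟩
2) trace h;k:
  e0=[1,0] h=>[2,4] k=>[2,2,0]
  e1=[0,1] h=>[4,2] k=>[2,3,2]
  composite₂ = ⟨2 2; 2 3; 0 2⟩
Equal? differ; not commutative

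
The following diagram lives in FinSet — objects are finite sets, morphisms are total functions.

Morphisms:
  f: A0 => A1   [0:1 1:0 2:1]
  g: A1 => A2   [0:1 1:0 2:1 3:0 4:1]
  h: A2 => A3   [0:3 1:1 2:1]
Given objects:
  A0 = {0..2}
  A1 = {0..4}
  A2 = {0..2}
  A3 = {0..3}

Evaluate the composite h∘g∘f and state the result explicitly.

Answer: [0:3 1:1 2:3]

Derivation:
  0 f=>1 g=>0 h=>3
  1 f=>0 g=>1 h=>1
  2 f=>1 g=>0 h=>3
composite: [0:3 1:1 2:3]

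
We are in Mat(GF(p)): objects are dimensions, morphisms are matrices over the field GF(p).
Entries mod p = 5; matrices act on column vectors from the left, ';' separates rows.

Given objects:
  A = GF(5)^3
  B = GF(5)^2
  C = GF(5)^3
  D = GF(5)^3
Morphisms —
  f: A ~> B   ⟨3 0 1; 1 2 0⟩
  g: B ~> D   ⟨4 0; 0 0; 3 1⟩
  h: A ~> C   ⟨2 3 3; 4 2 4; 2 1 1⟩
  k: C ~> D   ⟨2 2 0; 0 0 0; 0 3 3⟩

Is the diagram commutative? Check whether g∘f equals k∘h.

Path 1 = f;g:
  e0=[1,0,0] f~>[3,1] g~>[2,0,0]
  e1=[0,1,0] f~>[0,2] g~>[0,0,2]
  e2=[0,0,1] f~>[1,0] g~>[4,0,3]
  ⟦path⟧₁ = ⟨2 0 4; 0 0 0; 0 2 3⟩
Path 2 = h;k:
  e0=[1,0,0] h~>[2,4,2] k~>[2,0,3]
  e1=[0,1,0] h~>[3,2,1] k~>[0,0,4]
  e2=[0,0,1] h~>[3,4,1] k~>[4,0,0]
  ⟦path⟧₂ = ⟨2 0 4; 0 0 0; 3 4 0⟩
Equal? NO — does not commute

Answer: DOES NOT COMMUTE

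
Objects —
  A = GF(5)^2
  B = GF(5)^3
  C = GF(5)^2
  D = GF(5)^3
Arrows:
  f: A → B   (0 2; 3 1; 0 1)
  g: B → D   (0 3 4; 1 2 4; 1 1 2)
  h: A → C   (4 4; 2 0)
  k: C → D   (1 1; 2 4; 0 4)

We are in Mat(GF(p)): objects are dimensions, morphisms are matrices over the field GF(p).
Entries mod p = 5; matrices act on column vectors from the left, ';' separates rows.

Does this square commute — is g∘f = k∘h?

Answer: DOES NOT COMMUTE

Work:
Along f;g (path 1):
  e0=[1,0] f→[0,3,0] g→[4,1,3]
  e1=[0,1] f→[2,1,1] g→[2,3,0]
  ⟦path⟧₁ = (4 2; 1 3; 3 0)
Along h;k (path 2):
  e0=[1,0] h→[4,2] k→[1,1,3]
  e1=[0,1] h→[4,0] k→[4,3,0]
  ⟦path⟧₂ = (1 4; 1 3; 3 0)
Equal? NO — does not commute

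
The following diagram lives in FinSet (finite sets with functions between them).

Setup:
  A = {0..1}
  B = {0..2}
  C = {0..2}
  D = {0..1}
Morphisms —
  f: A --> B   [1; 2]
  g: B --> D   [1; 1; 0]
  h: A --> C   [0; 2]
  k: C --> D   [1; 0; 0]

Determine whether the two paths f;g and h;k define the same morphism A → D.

Along f;g (path 1):
  0 f-->1 g-->1
  1 f-->2 g-->0
  result₁ = [1; 0]
Along h;k (path 2):
  0 h-->0 k-->1
  1 h-->2 k-->0
  result₂ = [1; 0]
Equal? same morphism ✓

Answer: COMMUTES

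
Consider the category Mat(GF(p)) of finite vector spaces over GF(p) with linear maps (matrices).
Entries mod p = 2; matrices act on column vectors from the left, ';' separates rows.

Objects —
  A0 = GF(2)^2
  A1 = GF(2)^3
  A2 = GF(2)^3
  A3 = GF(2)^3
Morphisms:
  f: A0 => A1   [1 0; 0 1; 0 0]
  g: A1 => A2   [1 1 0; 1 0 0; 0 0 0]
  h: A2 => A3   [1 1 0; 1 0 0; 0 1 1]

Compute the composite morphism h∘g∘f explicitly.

  e0=[1,0] f=>[1,0,0] g=>[1,1,0] h=>[0,1,1]
  e1=[0,1] f=>[0,1,0] g=>[1,0,0] h=>[1,1,0]
result: [0 1; 1 1; 1 0]

Answer: [0 1; 1 1; 1 0]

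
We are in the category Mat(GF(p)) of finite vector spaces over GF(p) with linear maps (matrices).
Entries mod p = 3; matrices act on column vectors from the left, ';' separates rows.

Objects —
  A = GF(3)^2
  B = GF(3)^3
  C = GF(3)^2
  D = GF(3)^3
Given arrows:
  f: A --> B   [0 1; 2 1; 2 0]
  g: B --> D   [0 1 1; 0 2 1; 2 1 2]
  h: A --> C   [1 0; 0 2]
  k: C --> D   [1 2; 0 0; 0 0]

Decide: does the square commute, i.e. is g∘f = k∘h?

1) trace f;g:
  e0=(1,0) f-->(0,2,2) g-->(1,0,0)
  e1=(0,1) f-->(1,1,0) g-->(1,2,0)
  ⟦path⟧₁ = [1 1; 0 2; 0 0]
2) trace h;k:
  e0=(1,0) h-->(1,0) k-->(1,0,0)
  e1=(0,1) h-->(0,2) k-->(1,0,0)
  ⟦path⟧₂ = [1 1; 0 0; 0 0]
Equal? distinct morphisms ✗

Answer: DOES NOT COMMUTE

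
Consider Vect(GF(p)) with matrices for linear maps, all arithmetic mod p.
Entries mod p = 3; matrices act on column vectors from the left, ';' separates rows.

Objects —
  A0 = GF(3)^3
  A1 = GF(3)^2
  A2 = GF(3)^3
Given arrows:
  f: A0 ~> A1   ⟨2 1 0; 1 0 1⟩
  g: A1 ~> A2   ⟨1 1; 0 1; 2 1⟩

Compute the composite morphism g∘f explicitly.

Answer: ⟨0 1 1; 1 0 1; 2 2 1⟩

Derivation:
  e0=⟨1,0,0⟩ f~>⟨2,1⟩ g~>⟨0,1,2⟩
  e1=⟨0,1,0⟩ f~>⟨1,0⟩ g~>⟨1,0,2⟩
  e2=⟨0,0,1⟩ f~>⟨0,1⟩ g~>⟨1,1,1⟩
result: ⟨0 1 1; 1 0 1; 2 2 1⟩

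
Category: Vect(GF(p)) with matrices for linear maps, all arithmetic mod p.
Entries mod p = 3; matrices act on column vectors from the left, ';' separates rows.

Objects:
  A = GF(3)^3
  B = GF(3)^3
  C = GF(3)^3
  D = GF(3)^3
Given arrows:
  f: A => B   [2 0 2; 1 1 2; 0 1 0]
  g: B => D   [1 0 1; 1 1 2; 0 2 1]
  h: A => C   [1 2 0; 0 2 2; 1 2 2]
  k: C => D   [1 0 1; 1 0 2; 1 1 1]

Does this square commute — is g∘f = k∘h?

Along f;g (path 1):
  e0=(1,0,0) f=>(2,1,0) g=>(2,0,2)
  e1=(0,1,0) f=>(0,1,1) g=>(1,0,0)
  e2=(0,0,1) f=>(2,2,0) g=>(2,1,1)
  composite₁ = [2 1 2; 0 0 1; 2 0 1]
Along h;k (path 2):
  e0=(1,0,0) h=>(1,0,1) k=>(2,0,2)
  e1=(0,1,0) h=>(2,2,2) k=>(1,0,0)
  e2=(0,0,1) h=>(0,2,2) k=>(2,1,1)
  composite₂ = [2 1 2; 0 0 1; 2 0 1]
Equal? same morphism ✓

Answer: COMMUTES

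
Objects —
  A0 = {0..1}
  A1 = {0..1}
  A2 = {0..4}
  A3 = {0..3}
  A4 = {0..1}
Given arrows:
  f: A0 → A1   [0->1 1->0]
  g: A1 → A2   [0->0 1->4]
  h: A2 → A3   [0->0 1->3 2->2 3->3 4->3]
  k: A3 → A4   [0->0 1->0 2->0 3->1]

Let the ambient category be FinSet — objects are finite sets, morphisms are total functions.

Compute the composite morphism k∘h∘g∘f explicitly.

Answer: [0->1 1->0]

Trace:
  0 f→1 g→4 h→3 k→1
  1 f→0 g→0 h→0 k→0
result: [0->1 1->0]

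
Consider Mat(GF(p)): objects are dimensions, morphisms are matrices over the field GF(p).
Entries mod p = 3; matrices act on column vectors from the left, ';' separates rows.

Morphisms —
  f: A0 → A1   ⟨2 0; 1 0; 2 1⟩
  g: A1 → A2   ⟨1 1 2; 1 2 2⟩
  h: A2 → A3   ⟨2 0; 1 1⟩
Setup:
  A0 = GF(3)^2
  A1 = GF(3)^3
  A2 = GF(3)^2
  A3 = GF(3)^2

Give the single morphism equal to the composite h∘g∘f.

Answer: ⟨2 1; 0 1⟩

Trace:
  e0=[1,0] f→[2,1,2] g→[1,2] h→[2,0]
  e1=[0,1] f→[0,0,1] g→[2,2] h→[1,1]
composite: ⟨2 1; 0 1⟩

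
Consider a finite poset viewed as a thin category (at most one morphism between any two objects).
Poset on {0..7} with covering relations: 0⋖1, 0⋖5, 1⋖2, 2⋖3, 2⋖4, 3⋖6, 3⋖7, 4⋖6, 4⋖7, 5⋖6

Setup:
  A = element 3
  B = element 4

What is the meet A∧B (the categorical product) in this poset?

Answer: A∧B = 2

Work:
{x : x<=A ∧ x<=B} = {0,1,2}  (A=3, B=4)
  0 <= 2
  1 <= 2
  2 <= 2
glb = 2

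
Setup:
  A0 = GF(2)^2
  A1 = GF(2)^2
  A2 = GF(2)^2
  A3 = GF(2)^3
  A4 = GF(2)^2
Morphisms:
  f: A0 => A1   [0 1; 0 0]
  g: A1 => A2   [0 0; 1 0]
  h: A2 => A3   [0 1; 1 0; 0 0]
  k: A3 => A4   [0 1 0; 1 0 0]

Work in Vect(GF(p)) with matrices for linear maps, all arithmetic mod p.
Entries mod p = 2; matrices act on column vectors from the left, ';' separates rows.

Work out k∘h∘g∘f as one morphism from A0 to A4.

  e0=⟨1,0⟩ f=>⟨0,0⟩ g=>⟨0,0⟩ h=>⟨0,0,0⟩ k=>⟨0,0⟩
  e1=⟨0,1⟩ f=>⟨1,0⟩ g=>⟨0,1⟩ h=>⟨1,0,0⟩ k=>⟨0,1⟩
result: [0 0; 0 1]

Answer: [0 0; 0 1]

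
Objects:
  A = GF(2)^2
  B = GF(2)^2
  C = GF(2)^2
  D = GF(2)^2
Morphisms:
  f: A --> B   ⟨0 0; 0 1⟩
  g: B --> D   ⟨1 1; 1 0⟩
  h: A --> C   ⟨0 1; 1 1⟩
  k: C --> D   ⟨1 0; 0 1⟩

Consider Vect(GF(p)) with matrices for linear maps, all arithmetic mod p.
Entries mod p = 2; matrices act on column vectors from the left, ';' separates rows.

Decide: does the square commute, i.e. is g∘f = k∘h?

Answer: DOES NOT COMMUTE

Derivation:
Along f;g (path 1):
  e0=⟨1,0⟩ f-->⟨0,0⟩ g-->⟨0,0⟩
  e1=⟨0,1⟩ f-->⟨0,1⟩ g-->⟨1,0⟩
  result₁ = ⟨0 1; 0 0⟩
Along h;k (path 2):
  e0=⟨1,0⟩ h-->⟨0,1⟩ k-->⟨0,1⟩
  e1=⟨0,1⟩ h-->⟨1,1⟩ k-->⟨1,1⟩
  result₂ = ⟨0 1; 1 1⟩
Equal? differ; not commutative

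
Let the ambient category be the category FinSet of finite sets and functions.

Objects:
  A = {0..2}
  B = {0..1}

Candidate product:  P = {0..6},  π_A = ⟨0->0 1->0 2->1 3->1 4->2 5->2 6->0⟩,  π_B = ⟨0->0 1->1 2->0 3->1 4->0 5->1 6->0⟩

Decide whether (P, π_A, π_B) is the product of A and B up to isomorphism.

|A|·|B| = 3·2 = 6;  |P| = 7
  → cardinalities differ; no bijection possible.

Answer: NOT A VALID PRODUCT — |P|=7 ≠ |A|·|B|=6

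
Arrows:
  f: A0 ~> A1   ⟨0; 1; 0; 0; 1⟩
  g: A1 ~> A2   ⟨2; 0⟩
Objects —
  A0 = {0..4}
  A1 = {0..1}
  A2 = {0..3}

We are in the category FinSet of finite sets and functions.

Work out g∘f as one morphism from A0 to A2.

  0 f~>0 g~>2
  1 f~>1 g~>0
  2 f~>0 g~>2
  3 f~>0 g~>2
  4 f~>1 g~>0
⟦path⟧: ⟨2; 0; 2; 2; 0⟩

Answer: ⟨2; 0; 2; 2; 0⟩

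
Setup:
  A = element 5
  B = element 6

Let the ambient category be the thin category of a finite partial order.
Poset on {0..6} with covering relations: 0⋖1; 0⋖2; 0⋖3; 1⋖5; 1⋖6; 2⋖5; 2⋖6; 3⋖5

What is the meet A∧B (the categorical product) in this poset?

Answer: NO MEET EXISTS

Derivation:
Lower bounds of A=5 and B=6: {0,1,2}
  maximal lower bounds 1 and 2 are incomparable: neither 1≤2 nor 2≤1
→ no greatest lower bound exists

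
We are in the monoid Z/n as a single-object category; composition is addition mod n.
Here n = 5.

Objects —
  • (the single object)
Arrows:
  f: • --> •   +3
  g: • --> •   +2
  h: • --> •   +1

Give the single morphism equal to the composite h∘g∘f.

  0 +3≡3 +2≡0 +1≡1  (mod 5)
result: +1

Answer: +1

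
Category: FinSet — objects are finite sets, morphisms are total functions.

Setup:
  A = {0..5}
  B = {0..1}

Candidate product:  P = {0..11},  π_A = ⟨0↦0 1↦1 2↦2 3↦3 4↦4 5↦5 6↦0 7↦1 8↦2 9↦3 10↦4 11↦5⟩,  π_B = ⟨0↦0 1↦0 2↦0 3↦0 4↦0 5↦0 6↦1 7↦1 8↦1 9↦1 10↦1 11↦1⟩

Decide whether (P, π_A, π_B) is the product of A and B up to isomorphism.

|A|·|B| = 6·2 = 12;  |P| = 12
Check the pairing map k ↦ (π_A(k), π_B(k)):
  0 ↦ (0,0)
  1 ↦ (1,0)
  2 ↦ (2,0)
  3 ↦ (3,0)
  4 ↦ (4,0)
  5 ↦ (5,0)
  6 ↦ (0,1)
  7 ↦ (1,1)
  8 ↦ (2,1)
  9 ↦ (3,1)
  10 ↦ (4,1)
  11 ↦ (5,1)
distinct pairs in image: 12 / 12 needed
  → bijection onto A×B; projections well-typed.

Answer: VALID PRODUCT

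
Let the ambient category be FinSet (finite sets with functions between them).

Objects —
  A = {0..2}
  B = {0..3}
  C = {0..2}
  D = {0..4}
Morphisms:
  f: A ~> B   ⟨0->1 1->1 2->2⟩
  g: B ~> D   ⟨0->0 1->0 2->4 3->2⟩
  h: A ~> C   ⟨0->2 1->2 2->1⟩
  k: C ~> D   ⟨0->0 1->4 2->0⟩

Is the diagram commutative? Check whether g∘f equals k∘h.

Answer: COMMUTES

Work:
Path 1 = f;g:
  0 f~>1 g~>0
  1 f~>1 g~>0
  2 f~>2 g~>4
  result₁ = ⟨0->0 1->0 2->4⟩
Path 2 = h;k:
  0 h~>2 k~>0
  1 h~>2 k~>0
  2 h~>1 k~>4
  result₂ = ⟨0->0 1->0 2->4⟩
Equal? equal; square commutes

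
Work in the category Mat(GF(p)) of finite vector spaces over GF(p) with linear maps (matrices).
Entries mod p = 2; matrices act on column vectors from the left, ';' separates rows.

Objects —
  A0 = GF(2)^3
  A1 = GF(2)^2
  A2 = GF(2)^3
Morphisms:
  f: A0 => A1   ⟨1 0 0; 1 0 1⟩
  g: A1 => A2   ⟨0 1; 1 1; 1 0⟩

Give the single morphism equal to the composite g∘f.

Answer: ⟨1 0 1; 0 0 1; 1 0 0⟩

Derivation:
  e0=(1,0,0) f=>(1,1) g=>(1,0,1)
  e1=(0,1,0) f=>(0,0) g=>(0,0,0)
  e2=(0,0,1) f=>(0,1) g=>(1,1,0)
composite: ⟨1 0 1; 0 0 1; 1 0 0⟩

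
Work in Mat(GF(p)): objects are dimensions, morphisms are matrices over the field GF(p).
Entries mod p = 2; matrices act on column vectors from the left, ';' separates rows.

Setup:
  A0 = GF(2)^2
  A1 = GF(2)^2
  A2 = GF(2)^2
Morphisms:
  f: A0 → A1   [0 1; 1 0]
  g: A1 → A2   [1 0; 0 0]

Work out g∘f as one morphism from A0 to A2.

Answer: [0 1; 0 0]

Work:
  e0=[1,0] f→[0,1] g→[0,0]
  e1=[0,1] f→[1,0] g→[1,0]
result: [0 1; 0 0]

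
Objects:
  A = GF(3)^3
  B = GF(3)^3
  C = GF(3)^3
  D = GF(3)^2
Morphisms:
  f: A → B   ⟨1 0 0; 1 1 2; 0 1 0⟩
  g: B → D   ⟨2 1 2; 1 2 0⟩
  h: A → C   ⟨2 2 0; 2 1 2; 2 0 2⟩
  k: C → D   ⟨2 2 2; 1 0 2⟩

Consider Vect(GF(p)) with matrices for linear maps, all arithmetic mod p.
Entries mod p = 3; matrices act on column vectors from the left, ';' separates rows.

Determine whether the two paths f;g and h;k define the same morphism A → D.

Path 1 = f;g:
  e0=(1,0,0) f→(1,1,0) g→(0,0)
  e1=(0,1,0) f→(0,1,1) g→(0,2)
  e2=(0,0,1) f→(0,2,0) g→(2,1)
  ⟦path⟧₁ = ⟨0 0 2; 0 2 1⟩
Path 2 = h;k:
  e0=(1,0,0) h→(2,2,2) k→(0,0)
  e1=(0,1,0) h→(2,1,0) k→(0,2)
  e2=(0,0,1) h→(0,2,2) k→(2,1)
  ⟦path⟧₂ = ⟨0 0 2; 0 2 1⟩
Equal? YES — commutes

Answer: COMMUTES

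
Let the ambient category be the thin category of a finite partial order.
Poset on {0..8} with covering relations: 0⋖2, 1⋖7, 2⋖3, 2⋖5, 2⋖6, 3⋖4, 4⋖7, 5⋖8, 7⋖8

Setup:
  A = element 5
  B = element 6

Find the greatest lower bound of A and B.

Answer: A∧B = 2

Work:
{x : x<=A ∧ x<=B} = {0,2}  (A=5, B=6)
  0 <= 2
  2 <= 2
glb = 2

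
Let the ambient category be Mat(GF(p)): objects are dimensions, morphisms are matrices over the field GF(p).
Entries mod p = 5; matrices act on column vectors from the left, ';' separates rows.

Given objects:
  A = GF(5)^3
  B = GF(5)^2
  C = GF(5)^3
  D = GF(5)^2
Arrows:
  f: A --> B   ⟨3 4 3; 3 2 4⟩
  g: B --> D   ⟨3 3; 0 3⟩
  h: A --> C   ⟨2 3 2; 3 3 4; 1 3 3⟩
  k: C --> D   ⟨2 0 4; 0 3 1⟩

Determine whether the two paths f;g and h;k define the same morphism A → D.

1) trace f;g:
  e0=⟨1,0,0⟩ f-->⟨3,3⟩ g-->⟨3,4⟩
  e1=⟨0,1,0⟩ f-->⟨4,2⟩ g-->⟨3,1⟩
  e2=⟨0,0,1⟩ f-->⟨3,4⟩ g-->⟨1,2⟩
  result₁ = ⟨3 3 1; 4 1 2⟩
2) trace h;k:
  e0=⟨1,0,0⟩ h-->⟨2,3,1⟩ k-->⟨3,0⟩
  e1=⟨0,1,0⟩ h-->⟨3,3,3⟩ k-->⟨3,2⟩
  e2=⟨0,0,1⟩ h-->⟨2,4,3⟩ k-->⟨1,0⟩
  result₂ = ⟨3 3 1; 0 2 0⟩
Equal? differ; not commutative

Answer: DOES NOT COMMUTE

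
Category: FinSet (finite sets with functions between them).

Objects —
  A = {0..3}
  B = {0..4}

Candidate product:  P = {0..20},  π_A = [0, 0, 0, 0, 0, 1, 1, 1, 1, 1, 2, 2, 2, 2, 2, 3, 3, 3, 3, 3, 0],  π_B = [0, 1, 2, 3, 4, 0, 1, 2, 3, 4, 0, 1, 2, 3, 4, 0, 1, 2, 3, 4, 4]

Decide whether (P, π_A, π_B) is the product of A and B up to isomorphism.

Answer: NOT A VALID PRODUCT — |P|=21 ≠ |A|·|B|=20

Work:
|A|·|B| = 4·5 = 20;  |P| = 21
  → cardinalities differ; no bijection possible.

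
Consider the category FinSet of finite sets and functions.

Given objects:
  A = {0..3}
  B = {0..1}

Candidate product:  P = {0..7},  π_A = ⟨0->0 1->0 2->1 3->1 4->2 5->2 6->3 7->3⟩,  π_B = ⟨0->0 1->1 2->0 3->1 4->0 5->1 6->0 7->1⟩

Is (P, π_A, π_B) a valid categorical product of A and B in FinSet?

Answer: VALID PRODUCT

Work:
|A|·|B| = 4·2 = 8;  |P| = 8
Check the pairing map k ↦ (π_A(k), π_B(k)):
  0 -> (0,0)
  1 -> (0,1)
  2 -> (1,0)
  3 -> (1,1)
  4 -> (2,0)
  5 -> (2,1)
  6 -> (3,0)
  7 -> (3,1)
distinct pairs in image: 8 / 8 needed
  → bijection onto A×B; projections well-typed.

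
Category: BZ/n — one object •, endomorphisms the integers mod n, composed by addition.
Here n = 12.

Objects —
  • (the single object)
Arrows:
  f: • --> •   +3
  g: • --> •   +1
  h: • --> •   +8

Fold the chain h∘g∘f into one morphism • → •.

Answer: +0

Trace:
  0 +3≡3 +1≡4 +8≡0  (mod 12)
result: +0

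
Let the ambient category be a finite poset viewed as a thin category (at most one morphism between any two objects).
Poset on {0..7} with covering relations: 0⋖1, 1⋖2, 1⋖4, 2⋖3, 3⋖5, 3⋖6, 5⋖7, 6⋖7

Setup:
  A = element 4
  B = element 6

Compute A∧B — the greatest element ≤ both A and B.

Answer: A∧B = 1

Work:
{x : x⊑A ∧ x⊑B} = {0,1}  (A=4, B=6)
  0 ⊑ 1
  1 ⊑ 1
glb = 1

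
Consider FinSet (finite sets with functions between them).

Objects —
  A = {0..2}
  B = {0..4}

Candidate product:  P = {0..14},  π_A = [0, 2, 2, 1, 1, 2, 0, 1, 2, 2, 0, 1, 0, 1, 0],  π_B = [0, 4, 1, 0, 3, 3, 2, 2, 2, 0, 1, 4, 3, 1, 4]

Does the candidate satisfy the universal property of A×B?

Answer: VALID PRODUCT

Derivation:
|A|·|B| = 3·5 = 15;  |P| = 15
Check the pairing map k ↦ (π_A(k), π_B(k)):
  0 ↦ (0,0)
  1 ↦ (2,4)
  2 ↦ (2,1)
  3 ↦ (1,0)
  4 ↦ (1,3)
  5 ↦ (2,3)
  6 ↦ (0,2)
  7 ↦ (1,2)
  8 ↦ (2,2)
  9 ↦ (2,0)
  10 ↦ (0,1)
  11 ↦ (1,4)
  12 ↦ (0,3)
  13 ↦ (1,1)
  14 ↦ (0,4)
distinct pairs in image: 15 / 15 needed
  → bijection onto A×B; projections well-typed.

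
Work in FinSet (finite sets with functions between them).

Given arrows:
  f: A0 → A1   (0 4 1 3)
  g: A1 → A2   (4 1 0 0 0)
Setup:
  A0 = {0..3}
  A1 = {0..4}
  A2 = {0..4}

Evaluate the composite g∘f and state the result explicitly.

Answer: (4 0 1 0)

Trace:
  0 f→0 g→4
  1 f→4 g→0
  2 f→1 g→1
  3 f→3 g→0
⟦path⟧: (4 0 1 0)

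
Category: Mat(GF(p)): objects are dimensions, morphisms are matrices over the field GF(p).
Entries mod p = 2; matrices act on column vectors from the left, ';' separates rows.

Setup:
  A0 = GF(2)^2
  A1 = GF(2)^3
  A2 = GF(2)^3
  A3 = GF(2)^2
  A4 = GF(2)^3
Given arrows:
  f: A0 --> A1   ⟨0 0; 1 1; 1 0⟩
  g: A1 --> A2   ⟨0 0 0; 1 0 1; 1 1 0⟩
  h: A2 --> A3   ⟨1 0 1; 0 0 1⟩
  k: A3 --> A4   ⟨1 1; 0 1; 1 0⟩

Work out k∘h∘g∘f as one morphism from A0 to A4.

Answer: ⟨0 0; 1 1; 1 1⟩

Trace:
  e0=(1,0) f-->(0,1,1) g-->(0,1,1) h-->(1,1) k-->(0,1,1)
  e1=(0,1) f-->(0,1,0) g-->(0,0,1) h-->(1,1) k-->(0,1,1)
composite: ⟨0 0; 1 1; 1 1⟩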